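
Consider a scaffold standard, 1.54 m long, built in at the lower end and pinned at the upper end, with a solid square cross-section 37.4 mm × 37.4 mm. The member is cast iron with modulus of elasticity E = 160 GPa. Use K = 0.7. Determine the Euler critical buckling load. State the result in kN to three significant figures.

I = a⁴/12 = 37.4⁴/12 = 1.630×10^5 mm⁴
I = 1.630×10^5 mm⁴ = 1.630×10^-7 m⁴
Effective length L_e = K·L = 0.7 × 1.54 = 1.078 m
P_cr = π²EI / L_e² = π² × 160×10⁹ × 1.630×10^-7 / 1.078² = 2.216×10^5 N

P_cr ≈ 222 kN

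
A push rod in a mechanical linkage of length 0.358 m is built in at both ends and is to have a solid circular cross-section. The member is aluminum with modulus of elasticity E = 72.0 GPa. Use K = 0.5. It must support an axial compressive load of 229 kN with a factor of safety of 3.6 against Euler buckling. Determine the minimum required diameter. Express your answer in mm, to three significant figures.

Required P_cr = n·P = 3.6 × 229 = 824.4 kN
L_e = K·L = 0.5 × 0.358 = 0.1790 m
Required I = P_cr·L_e²/(π²E) = 8.244×10^5 × 0.1790² / (π² × 7.20×10^10) = 3.717×10^-8 m⁴
I_req = 3.717×10^4 mm⁴
Solid circle: I = πd⁴/64  ⇒  d = (64I/π)^(1/4) = (64×3.717×10^4/π)^(1/4) = 29.5 mm

d ≈ 29.5 mm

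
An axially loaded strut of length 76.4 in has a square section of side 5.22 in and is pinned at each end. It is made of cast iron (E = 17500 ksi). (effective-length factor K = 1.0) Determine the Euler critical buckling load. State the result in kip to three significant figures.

P_cr ≈ 1830 kip

I = a⁴/12 = 5.22⁴/12 = 61.87 in⁴
Effective length L_e = K·L = 1 × 76.4 = 76.40 in
P_cr = π²EI / L_e² = π² × 17500×10³ × 61.87 / 76.40² = 1.831×10^6 lb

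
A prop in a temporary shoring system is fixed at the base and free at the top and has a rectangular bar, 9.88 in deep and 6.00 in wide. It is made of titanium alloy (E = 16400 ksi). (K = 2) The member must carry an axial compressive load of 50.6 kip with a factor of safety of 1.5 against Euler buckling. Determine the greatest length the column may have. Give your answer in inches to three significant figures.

L_max ≈ 308 in

Buckling occurs about the weak axis: I_min = h·b³/12 with b = 6.00 in (the shorter side).
I_min = 9.88×6.00³/12 = 177.8 in⁴
Required critical load P_cr = n·P = 1.5 × 50.6 = 75.90 kip = 7.590×10^4 lb
From P_cr = π²EI/(K·L)²:  L = (1/K)·√(π²EI/P_cr) = (1/2)·√(π²×1.64×10^7×177.8/7.590×10^4)
L = 308 in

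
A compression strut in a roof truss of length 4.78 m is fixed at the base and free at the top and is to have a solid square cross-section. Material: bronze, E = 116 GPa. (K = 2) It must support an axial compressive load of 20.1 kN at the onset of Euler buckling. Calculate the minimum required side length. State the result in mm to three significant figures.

L_e = K·L = 2 × 4.78 = 9.560 m
Required I = P_cr·L_e²/(π²E) = 2.010×10^4 × 9.560² / (π² × 1.16×10^11) = 1.605×10^-6 m⁴
I_req = 1.605×10^6 mm⁴
Solid square: I = a⁴/12  ⇒  a = (12I)^(1/4) = (12×1.605×10^6)^(1/4) = 66.2 mm

a ≈ 66.2 mm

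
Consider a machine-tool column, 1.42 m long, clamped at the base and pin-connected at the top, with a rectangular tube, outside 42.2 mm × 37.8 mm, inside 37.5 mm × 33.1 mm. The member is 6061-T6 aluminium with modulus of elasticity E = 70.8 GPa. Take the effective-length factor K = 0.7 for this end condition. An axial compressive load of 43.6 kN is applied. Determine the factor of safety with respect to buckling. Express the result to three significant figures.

n ≈ 1.24

Weak-axis I_min = (h_o·b_o³ − h_i·b_i³)/12 with b_o = 37.8, b_i = 33.10 mm (shorter outer/inner sides).
I_min = (42.2×37.8³ − 37.50×33.10³)/12 = 7.661×10^4 mm⁴
I = 7.661×10^4 mm⁴ = 7.661×10^-8 m⁴
Effective length L_e = K·L = 0.7 × 1.42 = 0.9940 m
P_cr = π²EI / L_e² = π² × 70.8×10⁹ × 7.661×10^-8 / 0.9940² = 5.418×10^4 N
Factor of safety n = P_cr / P = 54.180 / 43.6 = 1.24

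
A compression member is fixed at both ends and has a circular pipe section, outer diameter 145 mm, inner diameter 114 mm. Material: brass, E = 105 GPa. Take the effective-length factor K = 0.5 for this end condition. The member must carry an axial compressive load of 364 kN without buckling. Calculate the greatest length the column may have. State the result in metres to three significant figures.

d_o = 145 mm, d_i = 114 mm
I = π(d_o⁴ − d_i⁴)/64 = π(145⁴ − 114.0⁴)/64 = 1.341×10^7 mm⁴
I = 1.341×10^-5 m⁴
At the buckling limit P_cr = P = 3.640×10^5 N
From P_cr = π²EI/(K·L)²:  L = (1/K)·√(π²EI/P_cr) = (1/0.5)·√(π²×1.05×10^11×1.341×10^-5/3.640×10^5)
L = 12.4 m

L_max ≈ 12.4 m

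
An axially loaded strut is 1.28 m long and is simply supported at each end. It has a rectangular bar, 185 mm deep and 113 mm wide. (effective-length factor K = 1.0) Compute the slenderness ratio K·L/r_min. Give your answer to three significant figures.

λ ≈ 39.2

Buckling occurs about the weak axis: I_min = h·b³/12 with b = 113 mm (the shorter side).
I_min = 185×113³/12 = 2.224×10^7 mm⁴
A = 2.091×10^4 mm²;  r_min = √(I/A) = √(2.224×10^7/2.091×10^4) = 32.62 mm
L_e = K·L = 1 × 1.28 m = 1.280 m = 1280.0 mm
λ = L_e / r_min = 1280.0 / 32.62 = 39.2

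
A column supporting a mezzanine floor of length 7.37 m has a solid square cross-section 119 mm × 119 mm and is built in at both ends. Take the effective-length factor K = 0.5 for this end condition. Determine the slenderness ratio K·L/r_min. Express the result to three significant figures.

For a square r = a/√12 = 119/√12 = 34.35 mm
L_e = K·L = 0.5 × 7.37 m = 3.685 m = 3685.0 mm
λ = L_e / r_min = 3685.0 / 34.35 = 107

λ ≈ 107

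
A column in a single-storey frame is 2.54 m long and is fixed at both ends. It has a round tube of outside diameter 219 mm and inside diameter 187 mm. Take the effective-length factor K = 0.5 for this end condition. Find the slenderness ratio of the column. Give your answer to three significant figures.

λ ≈ 17.6

d_o = 219 mm, d_i = 187 mm
I = π(d_o⁴ − d_i⁴)/64 = π(219⁴ − 187.0⁴)/64 = 5.289×10^7 mm⁴
A = 1.020×10^4 mm²;  r_min = √(I/A) = √(5.289×10^7/1.020×10^4) = 71.99 mm
L_e = K·L = 0.5 × 2.54 m = 1.270 m = 1270.0 mm
λ = L_e / r_min = 1270.0 / 71.99 = 17.6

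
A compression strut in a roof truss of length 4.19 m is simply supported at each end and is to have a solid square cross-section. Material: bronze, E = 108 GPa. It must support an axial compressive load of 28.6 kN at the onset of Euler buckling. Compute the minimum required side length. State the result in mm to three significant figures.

L_e = K·L = 1 × 4.19 = 4.190 m
Required I = P_cr·L_e²/(π²E) = 2.860×10^4 × 4.190² / (π² × 1.08×10^11) = 4.711×10^-7 m⁴
I_req = 4.711×10^5 mm⁴
Solid square: I = a⁴/12  ⇒  a = (12I)^(1/4) = (12×4.711×10^5)^(1/4) = 48.8 mm

a ≈ 48.8 mm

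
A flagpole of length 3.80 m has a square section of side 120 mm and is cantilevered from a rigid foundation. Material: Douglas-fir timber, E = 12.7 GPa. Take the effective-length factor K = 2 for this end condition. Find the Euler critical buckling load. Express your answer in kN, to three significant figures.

P_cr ≈ 37.5 kN

I = a⁴/12 = 120⁴/12 = 1.728×10^7 mm⁴
I = 1.728×10^7 mm⁴ = 1.728×10^-5 m⁴
Effective length L_e = K·L = 2 × 3.80 = 7.600 m
P_cr = π²EI / L_e² = π² × 12.7×10⁹ × 1.728×10^-5 / 7.600² = 3.750×10^4 N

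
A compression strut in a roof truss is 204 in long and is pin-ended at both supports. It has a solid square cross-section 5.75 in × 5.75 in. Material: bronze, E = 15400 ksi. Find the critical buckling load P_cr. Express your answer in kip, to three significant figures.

P_cr ≈ 333 kip

I = a⁴/12 = 5.75⁴/12 = 91.09 in⁴
Effective length L_e = K·L = 1 × 204 = 204.0 in
P_cr = π²EI / L_e² = π² × 15400×10³ × 91.09 / 204.0² = 3.327×10^5 lb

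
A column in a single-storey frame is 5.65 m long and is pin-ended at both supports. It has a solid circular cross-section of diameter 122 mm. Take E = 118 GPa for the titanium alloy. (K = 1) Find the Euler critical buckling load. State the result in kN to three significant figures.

I = πd⁴/64 = π×122⁴/64 = 1.087×10^7 mm⁴
I = 1.087×10^7 mm⁴ = 1.087×10^-5 m⁴
Effective length L_e = K·L = 1 × 5.65 = 5.650 m
P_cr = π²EI / L_e² = π² × 118×10⁹ × 1.087×10^-5 / 5.650² = 3.967×10^5 N

P_cr ≈ 397 kN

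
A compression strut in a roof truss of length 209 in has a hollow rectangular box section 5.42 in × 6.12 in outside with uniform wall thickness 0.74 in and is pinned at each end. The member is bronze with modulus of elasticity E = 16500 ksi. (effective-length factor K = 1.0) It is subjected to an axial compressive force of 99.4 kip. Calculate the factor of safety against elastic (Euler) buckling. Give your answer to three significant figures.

Inner dimensions: h_i = 6.12 − 2×0.74 = 4.640 in, b_i = 5.42 − 2×0.74 = 3.940 in
Weak-axis I_min = (h_o·b_o³ − h_i·b_i³)/12 with b_o = 5.42, b_i = 3.940 in (shorter outer/inner sides).
I_min = (6.12×5.42³ − 4.640×3.940³)/12 = 57.55 in⁴
Effective length L_e = K·L = 1 × 209 = 209.0 in
P_cr = π²EI / L_e² = π² × 16500×10³ × 57.55 / 209.0² = 2.146×10^5 lb
Factor of safety n = P_cr / P = 214.56 / 99.4 = 2.16

n ≈ 2.16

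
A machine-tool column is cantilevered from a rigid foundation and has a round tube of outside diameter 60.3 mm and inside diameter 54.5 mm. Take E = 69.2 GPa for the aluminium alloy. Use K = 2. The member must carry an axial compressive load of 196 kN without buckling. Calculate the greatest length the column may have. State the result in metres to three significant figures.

L_max ≈ 0.434 m

d_o = 60.3 mm, d_i = 54.5 mm
I = π(d_o⁴ − d_i⁴)/64 = π(60.3⁴ − 54.50⁴)/64 = 2.159×10^5 mm⁴
I = 2.159×10^-7 m⁴
At the buckling limit P_cr = P = 1.960×10^5 N
From P_cr = π²EI/(K·L)²:  L = (1/K)·√(π²EI/P_cr) = (1/2)·√(π²×6.92×10^10×2.159×10^-7/1.960×10^5)
L = 0.434 m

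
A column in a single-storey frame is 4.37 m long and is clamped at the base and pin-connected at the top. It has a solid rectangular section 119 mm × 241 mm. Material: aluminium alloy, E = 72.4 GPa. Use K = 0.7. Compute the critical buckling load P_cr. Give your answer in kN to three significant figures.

Buckling occurs about the weak axis: I_min = h·b³/12 with b = 119 mm (the shorter side).
I_min = 241×119³/12 = 3.384×10^7 mm⁴
I = 3.384×10^7 mm⁴ = 3.384×10^-5 m⁴
Effective length L_e = K·L = 0.7 × 4.37 = 3.059 m
P_cr = π²EI / L_e² = π² × 72.4×10⁹ × 3.384×10^-5 / 3.059² = 2.584×10^6 N

P_cr ≈ 2580 kN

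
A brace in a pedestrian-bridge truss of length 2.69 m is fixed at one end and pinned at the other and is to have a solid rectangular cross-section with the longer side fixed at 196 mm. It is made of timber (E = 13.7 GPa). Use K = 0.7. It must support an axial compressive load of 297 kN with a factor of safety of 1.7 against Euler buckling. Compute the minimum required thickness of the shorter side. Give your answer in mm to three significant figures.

b ≈ 93.2 mm

Required P_cr = n·P = 1.7 × 297 = 504.9 kN
L_e = K·L = 0.7 × 2.69 = 1.883 m
Required I = P_cr·L_e²/(π²E) = 5.049×10^5 × 1.883² / (π² × 1.37×10^10) = 1.324×10^-5 m⁴
I_req = 1.324×10^7 mm⁴
Rectangle, weak axis: I_min = h·b³/12 with h = 196 mm fixed  ⇒  b = (12I/h)^(1/3) = 93.2 mm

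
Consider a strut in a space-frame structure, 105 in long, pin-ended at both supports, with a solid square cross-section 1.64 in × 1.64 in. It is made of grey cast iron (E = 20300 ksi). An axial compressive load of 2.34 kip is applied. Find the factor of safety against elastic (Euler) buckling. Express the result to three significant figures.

n ≈ 4.68

I = a⁴/12 = 1.64⁴/12 = 0.6028 in⁴
Effective length L_e = K·L = 1 × 105 = 105.0 in
P_cr = π²EI / L_e² = π² × 20300×10³ × 0.6028 / 105.0² = 1.095×10^4 lb
Factor of safety n = P_cr / P = 10.955 / 2.34 = 4.68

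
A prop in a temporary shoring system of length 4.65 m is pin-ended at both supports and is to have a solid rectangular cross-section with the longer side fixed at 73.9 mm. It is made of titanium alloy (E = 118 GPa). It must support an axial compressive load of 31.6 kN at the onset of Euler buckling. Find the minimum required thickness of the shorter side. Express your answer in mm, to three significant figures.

L_e = K·L = 1 × 4.65 = 4.650 m
Required I = P_cr·L_e²/(π²E) = 3.160×10^4 × 4.650² / (π² × 1.18×10^11) = 5.867×10^-7 m⁴
I_req = 5.867×10^5 mm⁴
Rectangle, weak axis: I_min = h·b³/12 with h = 73.9 mm fixed  ⇒  b = (12I/h)^(1/3) = 45.7 mm

b ≈ 45.7 mm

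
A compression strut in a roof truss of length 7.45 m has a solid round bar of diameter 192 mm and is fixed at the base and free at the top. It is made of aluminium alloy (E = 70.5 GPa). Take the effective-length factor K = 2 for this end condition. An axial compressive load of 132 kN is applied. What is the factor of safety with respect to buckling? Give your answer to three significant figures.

n ≈ 1.58

I = πd⁴/64 = π×192⁴/64 = 6.671×10^7 mm⁴
I = 6.671×10^7 mm⁴ = 6.671×10^-5 m⁴
Effective length L_e = K·L = 2 × 7.45 = 14.90 m
P_cr = π²EI / L_e² = π² × 70.5×10⁹ × 6.671×10^-5 / 14.90² = 2.091×10^5 N
Factor of safety n = P_cr / P = 209.07 / 132 = 1.58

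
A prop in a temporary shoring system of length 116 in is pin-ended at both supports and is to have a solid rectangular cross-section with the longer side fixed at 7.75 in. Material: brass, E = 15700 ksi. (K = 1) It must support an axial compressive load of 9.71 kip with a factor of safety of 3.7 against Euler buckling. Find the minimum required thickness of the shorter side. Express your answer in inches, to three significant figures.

b ≈ 1.69 in

Required P_cr = n·P = 3.7 × 9.71 = 35.93 kip
L_e = K·L = 1 × 116 = 116.0 in
Required I = P_cr·L_e²/(π²E) = 3.593×10^4 × 116.0² / (π² × 1.57×10^7) = 3.120 in⁴
Rectangle, weak axis: I_min = h·b³/12 with h = 7.75 in fixed  ⇒  b = (12I/h)^(1/3) = 1.69 in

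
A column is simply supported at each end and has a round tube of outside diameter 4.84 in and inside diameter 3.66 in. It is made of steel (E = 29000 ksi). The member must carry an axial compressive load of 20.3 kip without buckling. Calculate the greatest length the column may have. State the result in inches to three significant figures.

d_o = 4.84 in, d_i = 3.66 in
I = π(d_o⁴ − d_i⁴)/64 = π(4.84⁴ − 3.660⁴)/64 = 18.13 in⁴
At the buckling limit P_cr = P = 2.030×10^4 lb
From P_cr = π²EI/(K·L)²:  L = (1/K)·√(π²EI/P_cr) = (1/1)·√(π²×2.90×10^7×18.13/2.030×10^4)
L = 506 in

L_max ≈ 506 in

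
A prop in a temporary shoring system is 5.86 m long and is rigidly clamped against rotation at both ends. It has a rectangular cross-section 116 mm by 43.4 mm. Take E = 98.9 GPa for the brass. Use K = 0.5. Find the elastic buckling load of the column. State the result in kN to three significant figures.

Buckling occurs about the weak axis: I_min = h·b³/12 with b = 43.4 mm (the shorter side).
I_min = 116×43.4³/12 = 7.902×10^5 mm⁴
I = 7.902×10^5 mm⁴ = 7.902×10^-7 m⁴
Effective length L_e = K·L = 0.5 × 5.86 = 2.930 m
P_cr = π²EI / L_e² = π² × 98.9×10⁹ × 7.902×10^-7 / 2.930² = 8.985×10^4 N

P_cr ≈ 89.8 kN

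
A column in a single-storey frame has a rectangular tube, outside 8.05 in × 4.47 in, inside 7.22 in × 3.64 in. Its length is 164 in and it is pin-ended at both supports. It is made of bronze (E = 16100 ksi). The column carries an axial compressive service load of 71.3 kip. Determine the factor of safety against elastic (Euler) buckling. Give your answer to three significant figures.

Weak-axis I_min = (h_o·b_o³ − h_i·b_i³)/12 with b_o = 4.47, b_i = 3.640 in (shorter outer/inner sides).
I_min = (8.05×4.47³ − 7.220×3.640³)/12 = 30.90 in⁴
Effective length L_e = K·L = 1 × 164 = 164.0 in
P_cr = π²EI / L_e² = π² × 16100×10³ × 30.90 / 164.0² = 1.825×10^5 lb
Factor of safety n = P_cr / P = 182.54 / 71.3 = 2.56

n ≈ 2.56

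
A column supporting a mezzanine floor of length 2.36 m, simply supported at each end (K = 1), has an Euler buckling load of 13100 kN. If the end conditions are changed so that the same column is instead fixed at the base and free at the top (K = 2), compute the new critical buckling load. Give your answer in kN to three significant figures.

P_cr ∝ 1/K², so P_cr,new = P_cr,old × (K_old/K_new)² = 13100 × (1/2)²
= 13100 × 0.2500 = 3280 kN

P_cr ≈ 3280 kN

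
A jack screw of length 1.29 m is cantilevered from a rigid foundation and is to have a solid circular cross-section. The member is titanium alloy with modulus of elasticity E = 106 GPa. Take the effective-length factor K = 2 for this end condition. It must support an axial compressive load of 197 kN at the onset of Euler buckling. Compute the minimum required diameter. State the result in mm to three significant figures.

L_e = K·L = 2 × 1.29 = 2.580 m
Required I = P_cr·L_e²/(π²E) = 1.970×10^5 × 2.580² / (π² × 1.06×10^11) = 1.253×10^-6 m⁴
I_req = 1.253×10^6 mm⁴
Solid circle: I = πd⁴/64  ⇒  d = (64I/π)^(1/4) = (64×1.253×10^6/π)^(1/4) = 71.1 mm

d ≈ 71.1 mm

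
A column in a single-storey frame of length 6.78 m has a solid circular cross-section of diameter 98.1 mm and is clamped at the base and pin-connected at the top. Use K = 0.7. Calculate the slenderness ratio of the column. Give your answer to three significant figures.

For a solid circle r = d/4 = 98.1/4 = 24.52 mm
L_e = K·L = 0.7 × 6.78 m = 4.746 m = 4746.0 mm
λ = L_e / r_min = 4746.0 / 24.52 = 194

λ ≈ 194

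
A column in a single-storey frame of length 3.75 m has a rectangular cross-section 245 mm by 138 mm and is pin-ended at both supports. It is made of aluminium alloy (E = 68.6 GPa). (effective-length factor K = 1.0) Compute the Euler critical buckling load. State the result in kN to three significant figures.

Buckling occurs about the weak axis: I_min = h·b³/12 with b = 138 mm (the shorter side).
I_min = 245×138³/12 = 5.366×10^7 mm⁴
I = 5.366×10^7 mm⁴ = 5.366×10^-5 m⁴
Effective length L_e = K·L = 1 × 3.75 = 3.750 m
P_cr = π²EI / L_e² = π² × 68.6×10⁹ × 5.366×10^-5 / 3.750² = 2.583×10^6 N

P_cr ≈ 2580 kN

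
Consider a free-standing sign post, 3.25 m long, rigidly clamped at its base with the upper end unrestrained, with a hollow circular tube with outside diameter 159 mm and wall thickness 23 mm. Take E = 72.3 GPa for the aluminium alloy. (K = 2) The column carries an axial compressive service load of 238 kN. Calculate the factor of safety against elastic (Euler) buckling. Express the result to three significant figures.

n ≈ 1.66

Inner diameter d_i = 159 − 2×23 = 113.0 mm
I = π(d_o⁴ − d_i⁴)/64 = π(159⁴ − 113.0⁴)/64 = 2.337×10^7 mm⁴
I = 2.337×10^7 mm⁴ = 2.337×10^-5 m⁴
Effective length L_e = K·L = 2 × 3.25 = 6.500 m
P_cr = π²EI / L_e² = π² × 72.3×10⁹ × 2.337×10^-5 / 6.500² = 3.947×10^5 N
Factor of safety n = P_cr / P = 394.70 / 238 = 1.66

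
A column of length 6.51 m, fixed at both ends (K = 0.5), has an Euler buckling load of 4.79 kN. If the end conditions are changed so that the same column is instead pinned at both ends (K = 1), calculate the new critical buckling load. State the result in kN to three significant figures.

P_cr ≈ 1.20 kN

P_cr ∝ 1/K², so P_cr,new = P_cr,old × (K_old/K_new)² = 4.79 × (0.5/1)²
= 4.79 × 0.2500 = 1.20 kN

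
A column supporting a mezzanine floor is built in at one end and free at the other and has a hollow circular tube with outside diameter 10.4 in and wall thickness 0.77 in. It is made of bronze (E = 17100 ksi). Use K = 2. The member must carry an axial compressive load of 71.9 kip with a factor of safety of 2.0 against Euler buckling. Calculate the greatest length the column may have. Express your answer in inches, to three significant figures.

L_max ≈ 282 in

Inner diameter d_i = 10.4 − 2×0.77 = 8.860 in
I = π(d_o⁴ − d_i⁴)/64 = π(10.4⁴ − 8.860⁴)/64 = 271.8 in⁴
Required critical load P_cr = n·P = 2.0 × 71.9 = 143.8 kip = 1.438×10^5 lb
From P_cr = π²EI/(K·L)²:  L = (1/K)·√(π²EI/P_cr) = (1/2)·√(π²×1.71×10^7×271.8/1.438×10^5)
L = 282 in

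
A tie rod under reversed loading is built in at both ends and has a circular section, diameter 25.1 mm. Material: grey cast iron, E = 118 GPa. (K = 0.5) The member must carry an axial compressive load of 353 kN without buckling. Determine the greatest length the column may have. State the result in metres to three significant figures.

L_max ≈ 0.507 m

I = πd⁴/64 = π×25.1⁴/64 = 1.948×10^4 mm⁴
I = 1.948×10^-8 m⁴
At the buckling limit P_cr = P = 3.530×10^5 N
From P_cr = π²EI/(K·L)²:  L = (1/K)·√(π²EI/P_cr) = (1/0.5)·√(π²×1.18×10^11×1.948×10^-8/3.530×10^5)
L = 0.507 m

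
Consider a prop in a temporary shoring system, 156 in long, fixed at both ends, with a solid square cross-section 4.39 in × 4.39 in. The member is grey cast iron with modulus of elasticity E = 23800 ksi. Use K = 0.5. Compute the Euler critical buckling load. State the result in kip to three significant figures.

P_cr ≈ 1190 kip

I = a⁴/12 = 4.39⁴/12 = 30.95 in⁴
Effective length L_e = K·L = 0.5 × 156 = 78.00 in
P_cr = π²EI / L_e² = π² × 23800×10³ × 30.95 / 78.00² = 1.195×10^6 lb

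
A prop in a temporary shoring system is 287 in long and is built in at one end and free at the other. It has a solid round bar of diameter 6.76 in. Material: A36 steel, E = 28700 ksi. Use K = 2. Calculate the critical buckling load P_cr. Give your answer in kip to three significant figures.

P_cr ≈ 88.1 kip

I = πd⁴/64 = π×6.76⁴/64 = 102.5 in⁴
Effective length L_e = K·L = 2 × 287 = 574.0 in
P_cr = π²EI / L_e² = π² × 28700×10³ × 102.5 / 574.0² = 8.813×10^4 lb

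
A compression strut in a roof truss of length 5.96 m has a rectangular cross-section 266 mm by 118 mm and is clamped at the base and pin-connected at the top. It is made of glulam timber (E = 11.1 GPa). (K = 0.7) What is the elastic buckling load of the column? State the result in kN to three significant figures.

Buckling occurs about the weak axis: I_min = h·b³/12 with b = 118 mm (the shorter side).
I_min = 266×118³/12 = 3.642×10^7 mm⁴
I = 3.642×10^7 mm⁴ = 3.642×10^-5 m⁴
Effective length L_e = K·L = 0.7 × 5.96 = 4.172 m
P_cr = π²EI / L_e² = π² × 11.1×10⁹ × 3.642×10^-5 / 4.172² = 2.292×10^5 N

P_cr ≈ 229 kN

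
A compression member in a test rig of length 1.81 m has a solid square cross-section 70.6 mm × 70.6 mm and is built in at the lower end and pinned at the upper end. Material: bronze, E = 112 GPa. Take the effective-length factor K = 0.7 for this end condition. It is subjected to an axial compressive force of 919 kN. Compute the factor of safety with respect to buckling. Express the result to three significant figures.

I = a⁴/12 = 70.6⁴/12 = 2.070×10^6 mm⁴
I = 2.070×10^6 mm⁴ = 2.070×10^-6 m⁴
Effective length L_e = K·L = 0.7 × 1.81 = 1.267 m
P_cr = π²EI / L_e² = π² × 112×10⁹ × 2.070×10^-6 / 1.267² = 1.426×10^6 N
Factor of safety n = P_cr / P = 1425.6 / 919 = 1.55

n ≈ 1.55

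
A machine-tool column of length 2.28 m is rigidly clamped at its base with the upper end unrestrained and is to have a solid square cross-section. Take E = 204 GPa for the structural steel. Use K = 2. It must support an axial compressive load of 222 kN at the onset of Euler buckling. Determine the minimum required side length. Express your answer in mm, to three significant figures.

a ≈ 72.4 mm

L_e = K·L = 2 × 2.28 = 4.560 m
Required I = P_cr·L_e²/(π²E) = 2.220×10^5 × 4.560² / (π² × 2.04×10^11) = 2.293×10^-6 m⁴
I_req = 2.293×10^6 mm⁴
Solid square: I = a⁴/12  ⇒  a = (12I)^(1/4) = (12×2.293×10^6)^(1/4) = 72.4 mm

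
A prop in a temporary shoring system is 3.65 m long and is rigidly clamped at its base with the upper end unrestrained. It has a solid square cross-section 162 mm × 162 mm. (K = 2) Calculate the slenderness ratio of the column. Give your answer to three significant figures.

λ ≈ 156

I = a⁴/12 = 162⁴/12 = 5.740×10^7 mm⁴
A = 2.624×10^4 mm²;  r_min = √(I/A) = √(5.740×10^7/2.624×10^4) = 46.77 mm
L_e = K·L = 2 × 3.65 m = 7.300 m = 7300.0 mm
λ = L_e / r_min = 7300.0 / 46.77 = 156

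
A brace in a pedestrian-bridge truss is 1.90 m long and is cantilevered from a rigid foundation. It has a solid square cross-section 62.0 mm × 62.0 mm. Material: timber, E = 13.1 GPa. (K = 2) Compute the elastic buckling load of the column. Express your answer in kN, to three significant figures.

P_cr ≈ 11.0 kN

I = a⁴/12 = 62.0⁴/12 = 1.231×10^6 mm⁴
I = 1.231×10^6 mm⁴ = 1.231×10^-6 m⁴
Effective length L_e = K·L = 2 × 1.90 = 3.800 m
P_cr = π²EI / L_e² = π² × 13.1×10⁹ × 1.231×10^-6 / 3.800² = 1.103×10^4 N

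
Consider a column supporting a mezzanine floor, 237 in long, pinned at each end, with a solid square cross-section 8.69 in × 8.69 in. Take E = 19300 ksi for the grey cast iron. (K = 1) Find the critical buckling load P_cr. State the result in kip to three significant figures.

I = a⁴/12 = 8.69⁴/12 = 475.2 in⁴
Effective length L_e = K·L = 1 × 237 = 237.0 in
P_cr = π²EI / L_e² = π² × 19300×10³ × 475.2 / 237.0² = 1.612×10^6 lb

P_cr ≈ 1610 kip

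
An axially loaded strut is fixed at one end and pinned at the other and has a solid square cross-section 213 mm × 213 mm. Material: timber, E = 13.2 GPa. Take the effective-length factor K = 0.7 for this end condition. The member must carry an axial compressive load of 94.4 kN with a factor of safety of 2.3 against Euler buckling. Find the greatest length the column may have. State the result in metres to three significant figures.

I = a⁴/12 = 213⁴/12 = 1.715×10^8 mm⁴
I = 1.715×10^-4 m⁴
Required critical load P_cr = n·P = 2.3 × 94.4 = 217.1 kN = 2.171×10^5 N
From P_cr = π²EI/(K·L)²:  L = (1/K)·√(π²EI/P_cr) = (1/0.7)·√(π²×1.32×10^10×1.715×10^-4/2.171×10^5)
L = 14.5 m

L_max ≈ 14.5 m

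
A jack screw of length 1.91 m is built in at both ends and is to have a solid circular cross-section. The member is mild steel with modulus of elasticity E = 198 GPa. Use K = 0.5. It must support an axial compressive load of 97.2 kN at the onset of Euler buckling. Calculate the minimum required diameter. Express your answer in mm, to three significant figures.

d ≈ 31.0 mm

L_e = K·L = 0.5 × 1.91 = 0.9550 m
Required I = P_cr·L_e²/(π²E) = 9.720×10^4 × 0.9550² / (π² × 1.98×10^11) = 4.536×10^-8 m⁴
I_req = 4.536×10^4 mm⁴
Solid circle: I = πd⁴/64  ⇒  d = (64I/π)^(1/4) = (64×4.536×10^4/π)^(1/4) = 31.0 mm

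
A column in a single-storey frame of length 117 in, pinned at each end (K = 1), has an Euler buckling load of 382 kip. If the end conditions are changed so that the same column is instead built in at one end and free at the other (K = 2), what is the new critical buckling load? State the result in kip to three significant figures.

P_cr ∝ 1/K², so P_cr,new = P_cr,old × (K_old/K_new)² = 382 × (1/2)²
= 382 × 0.2500 = 95.5 kip

P_cr ≈ 95.5 kip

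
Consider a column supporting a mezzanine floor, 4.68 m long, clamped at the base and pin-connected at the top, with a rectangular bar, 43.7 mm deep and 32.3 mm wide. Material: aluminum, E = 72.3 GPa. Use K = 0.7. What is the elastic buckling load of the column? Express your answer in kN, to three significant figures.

Buckling occurs about the weak axis: I_min = h·b³/12 with b = 32.3 mm (the shorter side).
I_min = 43.7×32.3³/12 = 1.227×10^5 mm⁴
I = 1.227×10^5 mm⁴ = 1.227×10^-7 m⁴
Effective length L_e = K·L = 0.7 × 4.68 = 3.276 m
P_cr = π²EI / L_e² = π² × 72.3×10⁹ × 1.227×10^-7 / 3.276² = 8.159×10^3 N

P_cr ≈ 8.16 kN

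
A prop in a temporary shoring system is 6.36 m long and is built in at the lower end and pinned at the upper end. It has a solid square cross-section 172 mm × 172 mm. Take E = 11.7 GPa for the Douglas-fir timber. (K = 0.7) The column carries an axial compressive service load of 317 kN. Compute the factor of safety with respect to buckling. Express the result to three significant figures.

I = a⁴/12 = 172⁴/12 = 7.293×10^7 mm⁴
I = 7.293×10^7 mm⁴ = 7.293×10^-5 m⁴
Effective length L_e = K·L = 0.7 × 6.36 = 4.452 m
P_cr = π²EI / L_e² = π² × 11.7×10⁹ × 7.293×10^-5 / 4.452² = 4.249×10^5 N
Factor of safety n = P_cr / P = 424.92 / 317 = 1.34

n ≈ 1.34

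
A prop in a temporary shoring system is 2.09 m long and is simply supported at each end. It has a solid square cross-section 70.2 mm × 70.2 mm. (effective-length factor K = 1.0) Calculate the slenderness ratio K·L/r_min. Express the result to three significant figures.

λ ≈ 103

For a square r = a/√12 = 70.2/√12 = 20.26 mm
L_e = K·L = 1 × 2.09 m = 2.090 m = 2090.0 mm
λ = L_e / r_min = 2090.0 / 20.26 = 103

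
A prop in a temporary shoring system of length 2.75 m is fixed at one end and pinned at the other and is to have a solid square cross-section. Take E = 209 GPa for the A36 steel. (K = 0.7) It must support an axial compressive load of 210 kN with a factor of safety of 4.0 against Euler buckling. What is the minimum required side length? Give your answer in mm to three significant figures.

a ≈ 65.2 mm

Required P_cr = n·P = 4.0 × 210 = 840.0 kN
L_e = K·L = 0.7 × 2.75 = 1.925 m
Required I = P_cr·L_e²/(π²E) = 8.400×10^5 × 1.925² / (π² × 2.09×10^11) = 1.509×10^-6 m⁴
I_req = 1.509×10^6 mm⁴
Solid square: I = a⁴/12  ⇒  a = (12I)^(1/4) = (12×1.509×10^6)^(1/4) = 65.2 mm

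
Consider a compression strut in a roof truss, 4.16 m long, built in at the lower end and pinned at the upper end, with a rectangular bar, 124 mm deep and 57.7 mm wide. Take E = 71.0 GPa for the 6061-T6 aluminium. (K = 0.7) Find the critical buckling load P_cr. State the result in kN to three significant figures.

P_cr ≈ 164 kN

Buckling occurs about the weak axis: I_min = h·b³/12 with b = 57.7 mm (the shorter side).
I_min = 124×57.7³/12 = 1.985×10^6 mm⁴
I = 1.985×10^6 mm⁴ = 1.985×10^-6 m⁴
Effective length L_e = K·L = 0.7 × 4.16 = 2.912 m
P_cr = π²EI / L_e² = π² × 71.0×10⁹ × 1.985×10^-6 / 2.912² = 1.640×10^5 N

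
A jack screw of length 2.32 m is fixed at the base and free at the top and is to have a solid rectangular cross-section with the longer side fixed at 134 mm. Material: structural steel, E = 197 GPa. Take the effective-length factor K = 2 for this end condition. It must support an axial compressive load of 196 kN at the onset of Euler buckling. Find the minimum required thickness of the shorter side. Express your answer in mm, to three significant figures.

b ≈ 57.9 mm

L_e = K·L = 2 × 2.32 = 4.640 m
Required I = P_cr·L_e²/(π²E) = 1.960×10^5 × 4.640² / (π² × 1.97×10^11) = 2.170×10^-6 m⁴
I_req = 2.170×10^6 mm⁴
Rectangle, weak axis: I_min = h·b³/12 with h = 134 mm fixed  ⇒  b = (12I/h)^(1/3) = 57.9 mm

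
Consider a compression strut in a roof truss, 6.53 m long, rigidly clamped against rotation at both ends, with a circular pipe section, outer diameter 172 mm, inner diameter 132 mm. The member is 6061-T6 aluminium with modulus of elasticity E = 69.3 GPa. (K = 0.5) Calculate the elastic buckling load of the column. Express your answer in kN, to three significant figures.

P_cr ≈ 1800 kN

d_o = 172 mm, d_i = 132 mm
I = π(d_o⁴ − d_i⁴)/64 = π(172⁴ − 132.0⁴)/64 = 2.806×10^7 mm⁴
I = 2.806×10^7 mm⁴ = 2.806×10^-5 m⁴
Effective length L_e = K·L = 0.5 × 6.53 = 3.265 m
P_cr = π²EI / L_e² = π² × 69.3×10⁹ × 2.806×10^-5 / 3.265² = 1.800×10^6 N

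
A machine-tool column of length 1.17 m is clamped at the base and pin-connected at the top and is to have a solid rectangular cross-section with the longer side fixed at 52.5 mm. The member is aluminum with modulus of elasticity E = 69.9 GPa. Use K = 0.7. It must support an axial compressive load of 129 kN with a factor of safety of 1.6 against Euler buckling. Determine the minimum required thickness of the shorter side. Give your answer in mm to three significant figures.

b ≈ 35.8 mm

Required P_cr = n·P = 1.6 × 129 = 206.4 kN
L_e = K·L = 0.7 × 1.17 = 0.8190 m
Required I = P_cr·L_e²/(π²E) = 2.064×10^5 × 0.8190² / (π² × 6.99×10^10) = 2.007×10^-7 m⁴
I_req = 2.007×10^5 mm⁴
Rectangle, weak axis: I_min = h·b³/12 with h = 52.5 mm fixed  ⇒  b = (12I/h)^(1/3) = 35.8 mm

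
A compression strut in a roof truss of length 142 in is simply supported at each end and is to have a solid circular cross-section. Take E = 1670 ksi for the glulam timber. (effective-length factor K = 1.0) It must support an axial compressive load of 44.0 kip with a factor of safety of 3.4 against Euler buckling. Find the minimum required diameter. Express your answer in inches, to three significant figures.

Required P_cr = n·P = 3.4 × 44.0 = 149.6 kip
L_e = K·L = 1 × 142 = 142.0 in
Required I = P_cr·L_e²/(π²E) = 1.496×10^5 × 142.0² / (π² × 1.67×10^6) = 183.0 in⁴
Solid circle: I = πd⁴/64  ⇒  d = (64I/π)^(1/4) = (64×183.0/π)^(1/4) = 7.81 in

d ≈ 7.81 in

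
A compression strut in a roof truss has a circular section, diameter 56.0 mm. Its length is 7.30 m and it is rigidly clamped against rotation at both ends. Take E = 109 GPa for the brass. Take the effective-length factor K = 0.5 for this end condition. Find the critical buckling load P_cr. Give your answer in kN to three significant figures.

P_cr ≈ 39.0 kN

I = πd⁴/64 = π×56.0⁴/64 = 4.827×10^5 mm⁴
I = 4.827×10^5 mm⁴ = 4.827×10^-7 m⁴
Effective length L_e = K·L = 0.5 × 7.30 = 3.650 m
P_cr = π²EI / L_e² = π² × 109×10⁹ × 4.827×10^-7 / 3.650² = 3.898×10^4 N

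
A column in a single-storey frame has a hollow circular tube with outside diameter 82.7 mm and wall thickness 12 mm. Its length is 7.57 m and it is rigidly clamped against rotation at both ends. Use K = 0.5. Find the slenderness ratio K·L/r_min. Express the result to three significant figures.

λ ≈ 149

Inner diameter d_i = 82.7 − 2×12 = 58.70 mm
I = π(d_o⁴ − d_i⁴)/64 = π(82.7⁴ − 58.70⁴)/64 = 1.713×10^6 mm⁴
A = 2.665×10^3 mm²;  r_min = √(I/A) = √(1.713×10^6/2.665×10^3) = 25.35 mm
L_e = K·L = 0.5 × 7.57 m = 3.785 m = 3785.0 mm
λ = L_e / r_min = 3785.0 / 25.35 = 149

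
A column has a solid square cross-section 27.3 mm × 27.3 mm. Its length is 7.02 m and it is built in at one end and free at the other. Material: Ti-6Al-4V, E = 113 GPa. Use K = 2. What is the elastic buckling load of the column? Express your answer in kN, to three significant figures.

P_cr ≈ 0.262 kN

I = a⁴/12 = 27.3⁴/12 = 4.629×10^4 mm⁴
I = 4.629×10^4 mm⁴ = 4.629×10^-8 m⁴
Effective length L_e = K·L = 2 × 7.02 = 14.04 m
P_cr = π²EI / L_e² = π² × 113×10⁹ × 4.629×10^-8 / 14.04² = 261.9 N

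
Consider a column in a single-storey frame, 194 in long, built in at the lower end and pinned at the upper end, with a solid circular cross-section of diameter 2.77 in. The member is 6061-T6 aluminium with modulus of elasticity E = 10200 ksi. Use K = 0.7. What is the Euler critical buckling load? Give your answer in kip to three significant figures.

I = πd⁴/64 = π×2.77⁴/64 = 2.890 in⁴
Effective length L_e = K·L = 0.7 × 194 = 135.8 in
P_cr = π²EI / L_e² = π² × 10200×10³ × 2.890 / 135.8² = 1.578×10^4 lb

P_cr ≈ 15.8 kip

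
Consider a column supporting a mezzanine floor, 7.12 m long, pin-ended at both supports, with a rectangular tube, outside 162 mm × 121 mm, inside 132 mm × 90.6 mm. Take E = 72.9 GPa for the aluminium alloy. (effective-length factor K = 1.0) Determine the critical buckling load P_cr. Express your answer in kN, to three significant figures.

P_cr ≈ 223 kN

Weak-axis I_min = (h_o·b_o³ − h_i·b_i³)/12 with b_o = 121, b_i = 90.60 mm (shorter outer/inner sides).
I_min = (162×121³ − 132.0×90.60³)/12 = 1.574×10^7 mm⁴
I = 1.574×10^7 mm⁴ = 1.574×10^-5 m⁴
Effective length L_e = K·L = 1 × 7.12 = 7.120 m
P_cr = π²EI / L_e² = π² × 72.9×10⁹ × 1.574×10^-5 / 7.120² = 2.233×10^5 N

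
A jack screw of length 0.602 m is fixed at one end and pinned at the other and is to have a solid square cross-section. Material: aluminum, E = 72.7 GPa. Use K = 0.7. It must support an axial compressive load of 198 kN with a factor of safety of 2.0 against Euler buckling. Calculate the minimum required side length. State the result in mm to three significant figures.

Required P_cr = n·P = 2.0 × 198 = 396.0 kN
L_e = K·L = 0.7 × 0.602 = 0.4214 m
Required I = P_cr·L_e²/(π²E) = 3.960×10^5 × 0.4214² / (π² × 7.27×10^10) = 9.801×10^-8 m⁴
I_req = 9.801×10^4 mm⁴
Solid square: I = a⁴/12  ⇒  a = (12I)^(1/4) = (12×9.801×10^4)^(1/4) = 32.9 mm

a ≈ 32.9 mm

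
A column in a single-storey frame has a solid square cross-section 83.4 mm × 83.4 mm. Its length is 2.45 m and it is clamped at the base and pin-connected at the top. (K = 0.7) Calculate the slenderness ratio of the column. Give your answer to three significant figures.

λ ≈ 71.2

For a square r = a/√12 = 83.4/√12 = 24.08 mm
L_e = K·L = 0.7 × 2.45 m = 1.715 m = 1715.0 mm
λ = L_e / r_min = 1715.0 / 24.08 = 71.2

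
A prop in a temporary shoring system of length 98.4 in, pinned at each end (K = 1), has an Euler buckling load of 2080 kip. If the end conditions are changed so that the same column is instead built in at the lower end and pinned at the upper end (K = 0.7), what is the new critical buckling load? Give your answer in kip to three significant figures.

P_cr ∝ 1/K², so P_cr,new = P_cr,old × (K_old/K_new)² = 2080 × (1/0.7)²
= 2080 × 2.041 = 4240 kip

P_cr ≈ 4240 kip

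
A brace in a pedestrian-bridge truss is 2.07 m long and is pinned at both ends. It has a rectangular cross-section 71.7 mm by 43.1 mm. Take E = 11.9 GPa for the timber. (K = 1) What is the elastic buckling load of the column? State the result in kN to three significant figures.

P_cr ≈ 13.1 kN

Buckling occurs about the weak axis: I_min = h·b³/12 with b = 43.1 mm (the shorter side).
I_min = 71.7×43.1³/12 = 4.784×10^5 mm⁴
I = 4.784×10^5 mm⁴ = 4.784×10^-7 m⁴
Effective length L_e = K·L = 1 × 2.07 = 2.070 m
P_cr = π²EI / L_e² = π² × 11.9×10⁹ × 4.784×10^-7 / 2.070² = 1.311×10^4 N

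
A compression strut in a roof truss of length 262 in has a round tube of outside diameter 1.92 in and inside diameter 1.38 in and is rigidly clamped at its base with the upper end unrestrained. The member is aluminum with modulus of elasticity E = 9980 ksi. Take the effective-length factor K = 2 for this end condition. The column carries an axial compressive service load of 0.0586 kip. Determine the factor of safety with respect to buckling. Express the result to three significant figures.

n ≈ 2.99

d_o = 1.92 in, d_i = 1.38 in
I = π(d_o⁴ − d_i⁴)/64 = π(1.92⁴ − 1.380⁴)/64 = 0.4890 in⁴
Effective length L_e = K·L = 2 × 262 = 524.0 in
P_cr = π²EI / L_e² = π² × 9980×10³ × 0.4890 / 524.0² = 175.4 lb
Factor of safety n = P_cr / P = 0.17544 / 0.0586 = 2.99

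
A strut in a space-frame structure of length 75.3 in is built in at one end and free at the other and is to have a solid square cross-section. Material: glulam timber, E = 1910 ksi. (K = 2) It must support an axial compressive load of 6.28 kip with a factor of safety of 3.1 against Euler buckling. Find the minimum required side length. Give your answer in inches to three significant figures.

a ≈ 4.09 in

Required P_cr = n·P = 3.1 × 6.28 = 19.47 kip
L_e = K·L = 2 × 75.3 = 150.6 in
Required I = P_cr·L_e²/(π²E) = 1.947×10^4 × 150.6² / (π² × 1.91×10^6) = 23.42 in⁴
Solid square: I = a⁴/12  ⇒  a = (12I)^(1/4) = (12×23.42)^(1/4) = 4.09 in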